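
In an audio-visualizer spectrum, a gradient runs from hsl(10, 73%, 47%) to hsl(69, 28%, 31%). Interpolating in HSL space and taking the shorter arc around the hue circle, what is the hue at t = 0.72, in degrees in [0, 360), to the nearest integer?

52

Hue arc: Δh = 69 − 10 = 59° (|Δh| ≤ 180, already the shorter path).
H = 10 + 0.72 × (59) = 52.48 → 52°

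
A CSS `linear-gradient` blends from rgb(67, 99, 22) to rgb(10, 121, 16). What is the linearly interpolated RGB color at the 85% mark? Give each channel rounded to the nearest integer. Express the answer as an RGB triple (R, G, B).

(19, 118, 17)

85% corresponds to t = 0.85.
R = 67 + 0.85 × (10 − 67) = 67 + 0.85 × -57 = 18.55 → 19
G = 99 + 0.85 × (121 − 99) = 99 + 0.85 × 22 = 117.7 → 118
B = 22 + 0.85 × (16 − 22) = 22 + 0.85 × -6 = 16.9 → 17
So the blended color is (19, 118, 17), about #137611.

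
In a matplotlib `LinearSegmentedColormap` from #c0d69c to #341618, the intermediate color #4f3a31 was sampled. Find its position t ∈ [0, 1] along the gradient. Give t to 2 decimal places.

0.81

Invert the lerp on the G channel (largest span, 192): t = (58 − 214) / (22 − 214) = -156/-192 = 0.8125.
Check on R: (79 − 192)/(52 − 192) = 0.8071 ✓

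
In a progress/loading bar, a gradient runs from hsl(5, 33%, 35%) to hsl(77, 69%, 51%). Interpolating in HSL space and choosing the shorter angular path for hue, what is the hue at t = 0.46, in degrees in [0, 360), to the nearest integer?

Hue arc: Δh = 77 − 5 = 72° (|Δh| ≤ 180, already the shorter path).
H = 5 + 0.46 × (72) = 38.12 → 38°

38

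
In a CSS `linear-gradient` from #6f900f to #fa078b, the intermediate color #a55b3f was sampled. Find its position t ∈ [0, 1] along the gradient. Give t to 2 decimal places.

Invert the lerp on the R channel (largest span, 139): t = (165 − 111) / (250 − 111) = 54/139 = 0.38849.
Check on G: (91 − 144)/(7 − 144) = 0.3869 ✓

0.39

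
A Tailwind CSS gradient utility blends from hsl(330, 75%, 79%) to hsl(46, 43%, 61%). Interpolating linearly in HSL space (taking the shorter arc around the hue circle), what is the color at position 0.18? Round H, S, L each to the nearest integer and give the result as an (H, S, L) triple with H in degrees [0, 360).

Hue: 46 − 330 = -284°, but |-284| > 180 so the shorter arc goes the other way: Δh = -284 + 360 = 76°.
H = 330 + 0.18 × (76) = 343.68 → 344°
S = 75 + 0.18 × (43 − 75) = 69.24 → 69%
L = 79 + 0.18 × (61 − 79) = 75.76 → 76%

(344, 69, 76)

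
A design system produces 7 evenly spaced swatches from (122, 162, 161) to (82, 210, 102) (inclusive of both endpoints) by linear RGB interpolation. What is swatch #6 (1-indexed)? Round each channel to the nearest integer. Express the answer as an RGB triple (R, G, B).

With 7 swatches and endpoints inclusive, swatch 6 sits at t = (6 − 1)/(7 − 1) = 5/6 ≈ 0.8333.
R = 122 + 0.8333 × (82 − 122) = 88.668 → 89
G = 162 + 0.8333 × (210 − 162) = 201.998 → 202
B = 161 + 0.8333 × (102 − 161) = 111.835 → 112

(89, 202, 112)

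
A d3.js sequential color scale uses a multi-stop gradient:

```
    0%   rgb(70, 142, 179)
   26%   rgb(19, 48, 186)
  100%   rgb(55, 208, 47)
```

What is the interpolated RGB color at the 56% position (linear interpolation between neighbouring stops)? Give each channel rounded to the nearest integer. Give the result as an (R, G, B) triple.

56% lies between the 26% and 100% stops, so the local fraction is t = (56 − 26)/(100 − 26) = 30/74 ≈ 0.4054.
R = 19 + 0.4054 × (55 − 19) = 33.594 → 34
G = 48 + 0.4054 × (208 − 48) = 112.864 → 113
B = 186 + 0.4054 × (47 − 186) = 129.649 → 130

(34, 113, 130)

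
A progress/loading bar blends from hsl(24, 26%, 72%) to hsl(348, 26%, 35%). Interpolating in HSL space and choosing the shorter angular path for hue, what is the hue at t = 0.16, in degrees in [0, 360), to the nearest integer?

Hue: 348 − 24 = 324°, but |324| > 180 so the shorter arc goes the other way: Δh = 324 − 360 = -36°.
H = 24 + 0.16 × (-36) = 18.24 → 18°

18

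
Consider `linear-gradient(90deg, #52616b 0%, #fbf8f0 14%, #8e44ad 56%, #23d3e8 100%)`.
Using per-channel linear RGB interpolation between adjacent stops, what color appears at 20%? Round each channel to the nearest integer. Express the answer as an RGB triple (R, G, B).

20% lies between the 14% and 56% stops, so the local fraction is t = (20 − 14)/(56 − 14) = 6/42 ≈ 0.1429.
#fbf8f0 → (251, 248, 240); #8e44ad → (142, 68, 173).
R = 251 + 0.1429 × (142 − 251) = 235.424 → 235
G = 248 + 0.1429 × (68 − 248) = 222.278 → 222
B = 240 + 0.1429 × (173 − 240) = 230.426 → 230

(235, 222, 230)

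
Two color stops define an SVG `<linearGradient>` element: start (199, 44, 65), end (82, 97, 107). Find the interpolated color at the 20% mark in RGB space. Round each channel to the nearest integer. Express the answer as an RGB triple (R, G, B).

20% corresponds to t = 0.2.
R = 199 + 0.2 × (82 − 199) = 199 + 0.2 × -117 = 175.6 → 176
G = 44 + 0.2 × (97 − 44) = 44 + 0.2 × 53 = 54.6 → 55
B = 65 + 0.2 × (107 − 65) = 65 + 0.2 × 42 = 73.4 → 73

(176, 55, 73)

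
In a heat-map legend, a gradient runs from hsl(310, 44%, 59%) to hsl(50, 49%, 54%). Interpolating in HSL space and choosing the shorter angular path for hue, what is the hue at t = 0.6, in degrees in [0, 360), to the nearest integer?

Hue: 50 − 310 = -260°, but |-260| > 180 so the shorter arc goes the other way: Δh = -260 + 360 = 100°.
H = 310 + 0.6 × (100) = 370 → 370 → 370 mod 360 = 10°

10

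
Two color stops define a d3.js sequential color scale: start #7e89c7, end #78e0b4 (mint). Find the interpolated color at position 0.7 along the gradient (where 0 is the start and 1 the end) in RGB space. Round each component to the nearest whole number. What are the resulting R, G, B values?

#7e89c7 → (126, 137, 199); #78e0b4 → (120, 224, 180).
R = 126 + 0.7 × (120 − 126) = 126 + 0.7 × -6 = 121.8 → 122
G = 137 + 0.7 × (224 − 137) = 137 + 0.7 × 87 = 197.9 → 198
B = 199 + 0.7 × (180 − 199) = 199 + 0.7 × -19 = 185.7 → 186
So the blended color is (122, 198, 186), about #7ac6ba.

(122, 198, 186)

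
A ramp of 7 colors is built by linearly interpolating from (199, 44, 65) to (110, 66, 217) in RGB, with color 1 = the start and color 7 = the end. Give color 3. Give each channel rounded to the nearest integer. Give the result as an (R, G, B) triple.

(169, 51, 116)

With 7 swatches and endpoints inclusive, swatch 3 sits at t = (3 − 1)/(7 − 1) = 2/6 ≈ 0.3333.
R = 199 + 0.3333 × (110 − 199) = 169.336 → 169
G = 44 + 0.3333 × (66 − 44) = 51.333 → 51
B = 65 + 0.3333 × (217 − 65) = 115.662 → 116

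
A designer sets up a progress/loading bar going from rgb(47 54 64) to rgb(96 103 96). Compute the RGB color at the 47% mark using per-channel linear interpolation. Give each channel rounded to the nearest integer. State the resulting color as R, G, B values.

(70, 77, 79)

47% corresponds to t = 0.47.
R = 47 + 0.47 × (96 − 47) = 47 + 0.47 × 49 = 70.03 → 70
G = 54 + 0.47 × (103 − 54) = 54 + 0.47 × 49 = 77.03 → 77
B = 64 + 0.47 × (96 − 64) = 64 + 0.47 × 32 = 79.04 → 79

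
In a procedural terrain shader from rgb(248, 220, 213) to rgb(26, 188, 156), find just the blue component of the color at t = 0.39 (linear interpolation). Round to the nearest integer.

B = 213 + 0.39 × (156 − 213) = 190.77 → 191

191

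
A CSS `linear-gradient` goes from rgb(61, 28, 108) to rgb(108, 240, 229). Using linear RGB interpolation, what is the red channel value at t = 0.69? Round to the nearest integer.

93

R = 61 + 0.69 × (108 − 61) = 93.43 → 93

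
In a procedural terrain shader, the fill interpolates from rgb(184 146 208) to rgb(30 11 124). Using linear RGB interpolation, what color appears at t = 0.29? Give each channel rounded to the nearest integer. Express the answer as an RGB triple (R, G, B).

R = 184 + 0.29 × (30 − 184) = 184 + 0.29 × -154 = 139.34 → 139
G = 146 + 0.29 × (11 − 146) = 146 + 0.29 × -135 = 106.85 → 107
B = 208 + 0.29 × (124 − 208) = 208 + 0.29 × -84 = 183.64 → 184

(139, 107, 184)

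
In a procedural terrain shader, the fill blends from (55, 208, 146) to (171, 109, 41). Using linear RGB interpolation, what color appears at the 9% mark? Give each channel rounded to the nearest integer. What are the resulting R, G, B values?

9% corresponds to t = 0.09.
R = 55 + 0.09 × (171 − 55) = 55 + 0.09 × 116 = 65.44 → 65
G = 208 + 0.09 × (109 − 208) = 208 + 0.09 × -99 = 199.09 → 199
B = 146 + 0.09 × (41 − 146) = 146 + 0.09 × -105 = 136.55 → 137
So the blended color is (65, 199, 137), about #41c789.

(65, 199, 137)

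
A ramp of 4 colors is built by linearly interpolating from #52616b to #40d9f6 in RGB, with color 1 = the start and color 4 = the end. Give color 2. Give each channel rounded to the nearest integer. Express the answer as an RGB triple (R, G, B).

With 4 swatches and endpoints inclusive, swatch 2 sits at t = (2 − 1)/(4 − 1) = 1/3 ≈ 0.3333.
#52616b → (82, 97, 107); #40d9f6 → (64, 217, 246).
R = 82 + 0.3333 × (64 − 82) = 76.001 → 76
G = 97 + 0.3333 × (217 − 97) = 136.996 → 137
B = 107 + 0.3333 × (246 − 107) = 153.329 → 153

(76, 137, 153)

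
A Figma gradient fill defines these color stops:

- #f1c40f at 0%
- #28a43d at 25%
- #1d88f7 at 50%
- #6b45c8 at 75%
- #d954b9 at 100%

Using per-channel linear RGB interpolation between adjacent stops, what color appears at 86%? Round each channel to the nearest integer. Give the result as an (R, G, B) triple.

(155, 76, 193)

86% lies between the 75% and 100% stops, so the local fraction is t = (86 − 75)/(100 − 75) = 11/25 ≈ 0.44.
#6b45c8 → (107, 69, 200); #d954b9 → (217, 84, 185).
R = 107 + 0.44 × (217 − 107) = 155.4 → 155
G = 69 + 0.44 × (84 − 69) = 75.6 → 76
B = 200 + 0.44 × (185 − 200) = 193.4 → 193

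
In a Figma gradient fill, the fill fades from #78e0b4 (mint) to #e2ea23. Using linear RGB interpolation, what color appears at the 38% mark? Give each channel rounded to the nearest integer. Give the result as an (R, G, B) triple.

(160, 228, 125)

#78e0b4 → (120, 224, 180); #e2ea23 → (226, 234, 35).
38% corresponds to t = 0.38.
R = 120 + 0.38 × (226 − 120) = 120 + 0.38 × 106 = 160.28 → 160
G = 224 + 0.38 × (234 − 224) = 224 + 0.38 × 10 = 227.8 → 228
B = 180 + 0.38 × (35 − 180) = 180 + 0.38 × -145 = 124.9 → 125
So the blended color is (160, 228, 125), about #a0e47d.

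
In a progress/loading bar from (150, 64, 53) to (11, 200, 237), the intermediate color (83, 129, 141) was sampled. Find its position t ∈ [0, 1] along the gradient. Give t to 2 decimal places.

0.48

Invert the lerp on the B channel (largest span, 184): t = (141 − 53) / (237 − 53) = 88/184 = 0.47826.
Check on R: (83 − 150)/(11 − 150) = 0.482 ✓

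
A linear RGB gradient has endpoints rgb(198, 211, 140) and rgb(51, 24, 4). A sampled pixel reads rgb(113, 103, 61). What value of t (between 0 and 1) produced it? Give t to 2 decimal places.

Invert the lerp on the G channel (largest span, 187): t = (103 − 211) / (24 − 211) = -108/-187 = 0.57754.
Check on R: (113 − 198)/(51 − 198) = 0.5782 ✓

0.58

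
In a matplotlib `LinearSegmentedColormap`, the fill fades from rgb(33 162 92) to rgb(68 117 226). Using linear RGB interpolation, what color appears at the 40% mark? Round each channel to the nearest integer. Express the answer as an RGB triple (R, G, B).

40% corresponds to t = 0.4.
R = 33 + 0.4 × (68 − 33) = 33 + 0.4 × 35 = 47 → 47
G = 162 + 0.4 × (117 − 162) = 162 + 0.4 × -45 = 144 → 144
B = 92 + 0.4 × (226 − 92) = 92 + 0.4 × 134 = 145.6 → 146
So the blended color is (47, 144, 146), about #2f9092.

(47, 144, 146)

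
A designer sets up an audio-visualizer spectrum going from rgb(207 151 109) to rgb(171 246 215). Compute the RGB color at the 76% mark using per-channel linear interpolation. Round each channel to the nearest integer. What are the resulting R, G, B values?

(180, 223, 190)

76% corresponds to t = 0.76.
R = 207 + 0.76 × (171 − 207) = 207 + 0.76 × -36 = 179.64 → 180
G = 151 + 0.76 × (246 − 151) = 151 + 0.76 × 95 = 223.2 → 223
B = 109 + 0.76 × (215 − 109) = 109 + 0.76 × 106 = 189.56 → 190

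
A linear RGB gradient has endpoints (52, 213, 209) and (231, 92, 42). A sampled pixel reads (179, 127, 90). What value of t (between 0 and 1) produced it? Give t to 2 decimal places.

Invert the lerp on the R channel (largest span, 179): t = (179 − 52) / (231 − 52) = 127/179 = 0.7095.
Check on G: (127 − 213)/(92 − 213) = 0.7107 ✓

0.71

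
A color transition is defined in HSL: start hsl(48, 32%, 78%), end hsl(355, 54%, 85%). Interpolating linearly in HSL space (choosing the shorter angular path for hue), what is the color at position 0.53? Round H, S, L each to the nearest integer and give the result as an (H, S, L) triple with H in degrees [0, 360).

Hue: 355 − 48 = 307°, but |307| > 180 so the shorter arc goes the other way: Δh = 307 − 360 = -53°.
H = 48 + 0.53 × (-53) = 19.91 → 20°
S = 32 + 0.53 × (54 − 32) = 43.66 → 44%
L = 78 + 0.53 × (85 − 78) = 81.71 → 82%

(20, 44, 82)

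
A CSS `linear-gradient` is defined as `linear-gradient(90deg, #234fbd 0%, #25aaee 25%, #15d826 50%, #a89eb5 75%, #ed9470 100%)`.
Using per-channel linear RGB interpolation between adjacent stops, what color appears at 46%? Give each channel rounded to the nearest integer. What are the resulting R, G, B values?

46% lies between the 25% and 50% stops, so the local fraction is t = (46 − 25)/(50 − 25) = 21/25 ≈ 0.84.
#25aaee → (37, 170, 238); #15d826 → (21, 216, 38).
R = 37 + 0.84 × (21 − 37) = 23.56 → 24
G = 170 + 0.84 × (216 − 170) = 208.64 → 209
B = 238 + 0.84 × (38 − 238) = 70 → 70

(24, 209, 70)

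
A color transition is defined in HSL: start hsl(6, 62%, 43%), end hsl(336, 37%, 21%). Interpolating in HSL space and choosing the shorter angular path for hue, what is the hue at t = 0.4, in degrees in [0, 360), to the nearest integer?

354

Hue: 336 − 6 = 330°, but |330| > 180 so the shorter arc goes the other way: Δh = 330 − 360 = -30°.
H = 6 + 0.4 × (-30) = -6 → -6 → -6 mod 360 = 354°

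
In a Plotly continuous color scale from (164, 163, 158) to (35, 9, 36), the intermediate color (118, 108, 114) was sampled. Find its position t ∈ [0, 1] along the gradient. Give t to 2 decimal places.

Invert the lerp on the G channel (largest span, 154): t = (108 − 163) / (9 − 163) = -55/-154 = 0.35714.
Check on R: (118 − 164)/(35 − 164) = 0.3566 ✓

0.36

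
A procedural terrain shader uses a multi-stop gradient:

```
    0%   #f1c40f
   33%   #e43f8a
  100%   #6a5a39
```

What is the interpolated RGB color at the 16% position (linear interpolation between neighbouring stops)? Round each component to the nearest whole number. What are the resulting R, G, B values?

16% lies between the 0% and 33% stops, so the local fraction is t = (16 − 0)/(33 − 0) = 16/33 ≈ 0.4848.
#f1c40f → (241, 196, 15); #e43f8a → (228, 63, 138).
R = 241 + 0.4848 × (228 − 241) = 234.698 → 235
G = 196 + 0.4848 × (63 − 196) = 131.522 → 132
B = 15 + 0.4848 × (138 − 15) = 74.63 → 75

(235, 132, 75)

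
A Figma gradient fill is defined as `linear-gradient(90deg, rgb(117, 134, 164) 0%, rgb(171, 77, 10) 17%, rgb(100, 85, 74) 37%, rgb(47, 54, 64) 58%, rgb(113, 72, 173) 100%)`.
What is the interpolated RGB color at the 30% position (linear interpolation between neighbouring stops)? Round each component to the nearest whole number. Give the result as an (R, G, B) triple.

30% lies between the 17% and 37% stops, so the local fraction is t = (30 − 17)/(37 − 17) = 13/20 ≈ 0.65.
R = 171 + 0.65 × (100 − 171) = 124.85 → 125
G = 77 + 0.65 × (85 − 77) = 82.2 → 82
B = 10 + 0.65 × (74 − 10) = 51.6 → 52

(125, 82, 52)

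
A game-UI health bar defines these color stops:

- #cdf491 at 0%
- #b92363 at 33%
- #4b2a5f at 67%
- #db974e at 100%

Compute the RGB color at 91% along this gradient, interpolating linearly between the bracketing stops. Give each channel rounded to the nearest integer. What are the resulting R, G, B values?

91% lies between the 67% and 100% stops, so the local fraction is t = (91 − 67)/(100 − 67) = 24/33 ≈ 0.7273.
#4b2a5f → (75, 42, 95); #db974e → (219, 151, 78).
R = 75 + 0.7273 × (219 − 75) = 179.731 → 180
G = 42 + 0.7273 × (151 − 42) = 121.276 → 121
B = 95 + 0.7273 × (78 − 95) = 82.636 → 83

(180, 121, 83)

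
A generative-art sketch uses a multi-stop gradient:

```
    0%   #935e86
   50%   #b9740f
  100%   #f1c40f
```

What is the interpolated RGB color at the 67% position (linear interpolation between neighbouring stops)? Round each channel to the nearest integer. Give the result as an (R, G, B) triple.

67% lies between the 50% and 100% stops, so the local fraction is t = (67 − 50)/(100 − 50) = 17/50 ≈ 0.34.
#b9740f → (185, 116, 15); #f1c40f → (241, 196, 15).
R = 185 + 0.34 × (241 − 185) = 204.04 → 204
G = 116 + 0.34 × (196 − 116) = 143.2 → 143
B = 15 + 0.34 × (15 − 15) = 15 → 15

(204, 143, 15)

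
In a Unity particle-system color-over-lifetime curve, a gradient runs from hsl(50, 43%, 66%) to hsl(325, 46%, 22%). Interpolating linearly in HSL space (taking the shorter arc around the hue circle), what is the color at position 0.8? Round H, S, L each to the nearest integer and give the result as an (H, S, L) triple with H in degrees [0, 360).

Hue: 325 − 50 = 275°, but |275| > 180 so the shorter arc goes the other way: Δh = 275 − 360 = -85°.
H = 50 + 0.8 × (-85) = -18 → -18 → -18 mod 360 = 342°
S = 43 + 0.8 × (46 − 43) = 45.4 → 45%
L = 66 + 0.8 × (22 − 66) = 30.8 → 31%

(342, 45, 31)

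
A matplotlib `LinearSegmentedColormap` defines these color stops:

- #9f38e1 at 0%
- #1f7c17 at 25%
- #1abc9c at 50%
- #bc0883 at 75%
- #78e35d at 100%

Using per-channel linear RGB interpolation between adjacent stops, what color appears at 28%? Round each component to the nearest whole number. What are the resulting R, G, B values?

(30, 132, 39)

28% lies between the 25% and 50% stops, so the local fraction is t = (28 − 25)/(50 − 25) = 3/25 ≈ 0.12.
#1f7c17 → (31, 124, 23); #1abc9c → (26, 188, 156).
R = 31 + 0.12 × (26 − 31) = 30.4 → 30
G = 124 + 0.12 × (188 − 124) = 131.68 → 132
B = 23 + 0.12 × (156 − 23) = 38.96 → 39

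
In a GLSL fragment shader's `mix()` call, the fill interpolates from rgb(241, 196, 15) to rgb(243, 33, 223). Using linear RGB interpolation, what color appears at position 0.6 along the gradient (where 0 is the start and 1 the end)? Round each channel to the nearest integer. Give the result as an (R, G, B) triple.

(242, 98, 140)

R = 241 + 0.6 × (243 − 241) = 241 + 0.6 × 2 = 242.2 → 242
G = 196 + 0.6 × (33 − 196) = 196 + 0.6 × -163 = 98.2 → 98
B = 15 + 0.6 × (223 − 15) = 15 + 0.6 × 208 = 139.8 → 140
So the blended color is (242, 98, 140), about #f2628c.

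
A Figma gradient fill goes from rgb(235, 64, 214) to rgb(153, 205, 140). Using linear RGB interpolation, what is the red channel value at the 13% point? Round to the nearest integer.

R = 235 + 0.13 × (153 − 235) = 224.34 → 224

224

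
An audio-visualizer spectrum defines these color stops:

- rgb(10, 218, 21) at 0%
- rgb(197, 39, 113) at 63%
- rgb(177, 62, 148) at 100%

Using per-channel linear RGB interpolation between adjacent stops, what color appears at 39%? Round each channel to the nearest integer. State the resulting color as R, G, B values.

39% lies between the 0% and 63% stops, so the local fraction is t = (39 − 0)/(63 − 0) = 39/63 ≈ 0.619.
R = 10 + 0.619 × (197 − 10) = 125.753 → 126
G = 218 + 0.619 × (39 − 218) = 107.199 → 107
B = 21 + 0.619 × (113 − 21) = 77.948 → 78

(126, 107, 78)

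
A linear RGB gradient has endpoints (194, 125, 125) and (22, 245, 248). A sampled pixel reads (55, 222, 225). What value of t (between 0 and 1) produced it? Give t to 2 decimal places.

Invert the lerp on the R channel (largest span, 172): t = (55 − 194) / (22 − 194) = -139/-172 = 0.80814.
Check on G: (222 − 125)/(245 − 125) = 0.8083 ✓

0.81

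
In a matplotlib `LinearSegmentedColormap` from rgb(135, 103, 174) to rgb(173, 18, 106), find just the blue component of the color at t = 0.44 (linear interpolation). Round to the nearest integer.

144

B = 174 + 0.44 × (106 − 174) = 144.08 → 144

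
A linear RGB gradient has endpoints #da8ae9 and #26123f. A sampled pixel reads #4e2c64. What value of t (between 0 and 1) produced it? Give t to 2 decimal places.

0.78

Invert the lerp on the R channel (largest span, 180): t = (78 − 218) / (38 − 218) = -140/-180 = 0.77778.
Check on G: (44 − 138)/(18 − 138) = 0.7833 ✓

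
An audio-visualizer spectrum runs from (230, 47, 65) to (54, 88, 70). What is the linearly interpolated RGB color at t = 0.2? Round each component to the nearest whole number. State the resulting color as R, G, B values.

(195, 55, 66)

R = 230 + 0.2 × (54 − 230) = 230 + 0.2 × -176 = 194.8 → 195
G = 47 + 0.2 × (88 − 47) = 47 + 0.2 × 41 = 55.2 → 55
B = 65 + 0.2 × (70 − 65) = 65 + 0.2 × 5 = 66 → 66
So the blended color is (195, 55, 66), about #c33742.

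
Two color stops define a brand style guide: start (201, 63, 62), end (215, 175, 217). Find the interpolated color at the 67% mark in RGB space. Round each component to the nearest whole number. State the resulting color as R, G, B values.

(210, 138, 166)

67% corresponds to t = 0.67.
R = 201 + 0.67 × (215 − 201) = 201 + 0.67 × 14 = 210.38 → 210
G = 63 + 0.67 × (175 − 63) = 63 + 0.67 × 112 = 138.04 → 138
B = 62 + 0.67 × (217 − 62) = 62 + 0.67 × 155 = 165.85 → 166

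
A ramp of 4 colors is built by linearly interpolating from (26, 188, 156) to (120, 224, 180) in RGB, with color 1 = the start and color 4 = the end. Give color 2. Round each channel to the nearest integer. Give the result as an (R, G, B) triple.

With 4 swatches and endpoints inclusive, swatch 2 sits at t = (2 − 1)/(4 − 1) = 1/3 ≈ 0.3333.
R = 26 + 0.3333 × (120 − 26) = 57.33 → 57
G = 188 + 0.3333 × (224 − 188) = 199.999 → 200
B = 156 + 0.3333 × (180 − 156) = 163.999 → 164

(57, 200, 164)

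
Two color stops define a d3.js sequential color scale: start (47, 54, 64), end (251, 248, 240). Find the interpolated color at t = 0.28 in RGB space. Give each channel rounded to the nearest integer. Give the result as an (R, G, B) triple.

(104, 108, 113)

R = 47 + 0.28 × (251 − 47) = 47 + 0.28 × 204 = 104.12 → 104
G = 54 + 0.28 × (248 − 54) = 54 + 0.28 × 194 = 108.32 → 108
B = 64 + 0.28 × (240 − 64) = 64 + 0.28 × 176 = 113.28 → 113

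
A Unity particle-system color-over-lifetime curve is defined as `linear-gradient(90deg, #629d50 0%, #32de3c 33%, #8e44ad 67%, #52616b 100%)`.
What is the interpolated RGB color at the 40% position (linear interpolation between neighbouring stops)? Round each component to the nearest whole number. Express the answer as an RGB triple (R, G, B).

40% lies between the 33% and 67% stops, so the local fraction is t = (40 − 33)/(67 − 33) = 7/34 ≈ 0.2059.
#32de3c → (50, 222, 60); #8e44ad → (142, 68, 173).
R = 50 + 0.2059 × (142 − 50) = 68.943 → 69
G = 222 + 0.2059 × (68 − 222) = 190.291 → 190
B = 60 + 0.2059 × (173 − 60) = 83.267 → 83

(69, 190, 83)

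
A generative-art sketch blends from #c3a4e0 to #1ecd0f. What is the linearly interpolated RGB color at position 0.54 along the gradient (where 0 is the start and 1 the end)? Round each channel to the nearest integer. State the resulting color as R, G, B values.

#c3a4e0 → (195, 164, 224); #1ecd0f → (30, 205, 15).
R = 195 + 0.54 × (30 − 195) = 195 + 0.54 × -165 = 105.9 → 106
G = 164 + 0.54 × (205 − 164) = 164 + 0.54 × 41 = 186.14 → 186
B = 224 + 0.54 × (15 − 224) = 224 + 0.54 × -209 = 111.14 → 111

(106, 186, 111)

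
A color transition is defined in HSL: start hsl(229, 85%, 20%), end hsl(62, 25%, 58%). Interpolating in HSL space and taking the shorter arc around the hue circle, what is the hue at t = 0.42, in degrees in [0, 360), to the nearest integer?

159

Hue arc: Δh = 62 − 229 = -167° (|Δh| ≤ 180, already the shorter path).
H = 229 + 0.42 × (-167) = 158.86 → 159°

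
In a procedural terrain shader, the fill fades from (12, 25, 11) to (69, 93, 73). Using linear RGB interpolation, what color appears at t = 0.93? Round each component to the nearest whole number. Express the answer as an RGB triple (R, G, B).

(65, 88, 69)

R = 12 + 0.93 × (69 − 12) = 12 + 0.93 × 57 = 65.01 → 65
G = 25 + 0.93 × (93 − 25) = 25 + 0.93 × 68 = 88.24 → 88
B = 11 + 0.93 × (73 − 11) = 11 + 0.93 × 62 = 68.66 → 69
So the blended color is (65, 88, 69), about #415845.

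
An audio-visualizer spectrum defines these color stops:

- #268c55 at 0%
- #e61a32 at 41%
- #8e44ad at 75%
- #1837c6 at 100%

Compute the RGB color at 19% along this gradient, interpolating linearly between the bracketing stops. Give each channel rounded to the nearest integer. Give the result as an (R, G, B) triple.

(127, 87, 69)

19% lies between the 0% and 41% stops, so the local fraction is t = (19 − 0)/(41 − 0) = 19/41 ≈ 0.4634.
#268c55 → (38, 140, 85); #e61a32 → (230, 26, 50).
R = 38 + 0.4634 × (230 − 38) = 126.973 → 127
G = 140 + 0.4634 × (26 − 140) = 87.172 → 87
B = 85 + 0.4634 × (50 − 85) = 68.781 → 69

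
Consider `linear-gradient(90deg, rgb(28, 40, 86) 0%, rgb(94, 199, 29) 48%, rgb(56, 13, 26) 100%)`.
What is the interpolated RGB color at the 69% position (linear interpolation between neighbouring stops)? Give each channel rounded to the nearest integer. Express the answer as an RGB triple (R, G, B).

(79, 124, 28)

69% lies between the 48% and 100% stops, so the local fraction is t = (69 − 48)/(100 − 48) = 21/52 ≈ 0.4038.
R = 94 + 0.4038 × (56 − 94) = 78.656 → 79
G = 199 + 0.4038 × (13 − 199) = 123.893 → 124
B = 29 + 0.4038 × (26 − 29) = 27.789 → 28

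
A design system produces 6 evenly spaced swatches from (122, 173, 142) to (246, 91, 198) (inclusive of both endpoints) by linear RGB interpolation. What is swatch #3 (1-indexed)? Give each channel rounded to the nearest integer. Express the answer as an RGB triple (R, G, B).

With 6 swatches and endpoints inclusive, swatch 3 sits at t = (3 − 1)/(6 − 1) = 2/5 ≈ 0.4.
R = 122 + 0.4 × (246 − 122) = 171.6 → 172
G = 173 + 0.4 × (91 − 173) = 140.2 → 140
B = 142 + 0.4 × (198 − 142) = 164.4 → 164

(172, 140, 164)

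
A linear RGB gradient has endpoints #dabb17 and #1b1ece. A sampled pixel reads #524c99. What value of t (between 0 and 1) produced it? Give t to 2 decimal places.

Invert the lerp on the R channel (largest span, 191): t = (82 − 218) / (27 − 218) = -136/-191 = 0.71204.
Check on G: (76 − 187)/(30 − 187) = 0.707 ✓

0.71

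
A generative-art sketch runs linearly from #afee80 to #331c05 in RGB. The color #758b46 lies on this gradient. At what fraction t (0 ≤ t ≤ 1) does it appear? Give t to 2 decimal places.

0.47

Invert the lerp on the G channel (largest span, 210): t = (139 − 238) / (28 − 238) = -99/-210 = 0.47143.
Check on R: (117 − 175)/(51 − 175) = 0.4677 ✓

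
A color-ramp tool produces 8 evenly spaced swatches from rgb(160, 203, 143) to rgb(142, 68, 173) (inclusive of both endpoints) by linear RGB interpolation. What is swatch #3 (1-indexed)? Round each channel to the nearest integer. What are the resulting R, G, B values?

(155, 164, 152)

With 8 swatches and endpoints inclusive, swatch 3 sits at t = (3 − 1)/(8 − 1) = 2/7 ≈ 0.2857.
R = 160 + 0.2857 × (142 − 160) = 154.857 → 155
G = 203 + 0.2857 × (68 − 203) = 164.43 → 164
B = 143 + 0.2857 × (173 − 143) = 151.571 → 152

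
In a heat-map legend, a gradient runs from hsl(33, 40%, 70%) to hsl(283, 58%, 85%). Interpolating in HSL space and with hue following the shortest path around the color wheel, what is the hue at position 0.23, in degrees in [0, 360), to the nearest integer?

Hue: 283 − 33 = 250°, but |250| > 180 so the shorter arc goes the other way: Δh = 250 − 360 = -110°.
H = 33 + 0.23 × (-110) = 7.7 → 8°

8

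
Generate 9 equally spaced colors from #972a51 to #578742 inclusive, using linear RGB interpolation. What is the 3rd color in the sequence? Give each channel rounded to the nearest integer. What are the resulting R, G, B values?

(135, 65, 77)

With 9 swatches and endpoints inclusive, swatch 3 sits at t = (3 − 1)/(9 − 1) = 2/8 ≈ 0.25.
#972a51 → (151, 42, 81); #578742 → (87, 135, 66).
R = 151 + 0.25 × (87 − 151) = 135 → 135
G = 42 + 0.25 × (135 − 42) = 65.25 → 65
B = 81 + 0.25 × (66 − 81) = 77.25 → 77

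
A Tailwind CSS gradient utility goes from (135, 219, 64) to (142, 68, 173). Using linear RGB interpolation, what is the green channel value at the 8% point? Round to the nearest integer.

207

G = 219 + 0.08 × (68 − 219) = 206.92 → 207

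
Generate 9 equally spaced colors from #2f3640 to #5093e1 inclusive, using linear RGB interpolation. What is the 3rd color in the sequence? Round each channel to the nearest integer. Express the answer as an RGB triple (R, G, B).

With 9 swatches and endpoints inclusive, swatch 3 sits at t = (3 − 1)/(9 − 1) = 2/8 ≈ 0.25.
#2f3640 → (47, 54, 64); #5093e1 → (80, 147, 225).
R = 47 + 0.25 × (80 − 47) = 55.25 → 55
G = 54 + 0.25 × (147 − 54) = 77.25 → 77
B = 64 + 0.25 × (225 − 64) = 104.25 → 104

(55, 77, 104)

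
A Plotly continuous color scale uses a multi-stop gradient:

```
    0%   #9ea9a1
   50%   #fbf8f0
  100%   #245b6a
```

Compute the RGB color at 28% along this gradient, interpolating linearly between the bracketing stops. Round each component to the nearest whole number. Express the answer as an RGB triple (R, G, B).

(210, 213, 205)

28% lies between the 0% and 50% stops, so the local fraction is t = (28 − 0)/(50 − 0) = 28/50 ≈ 0.56.
#9ea9a1 → (158, 169, 161); #fbf8f0 → (251, 248, 240).
R = 158 + 0.56 × (251 − 158) = 210.08 → 210
G = 169 + 0.56 × (248 − 169) = 213.24 → 213
B = 161 + 0.56 × (240 − 161) = 205.24 → 205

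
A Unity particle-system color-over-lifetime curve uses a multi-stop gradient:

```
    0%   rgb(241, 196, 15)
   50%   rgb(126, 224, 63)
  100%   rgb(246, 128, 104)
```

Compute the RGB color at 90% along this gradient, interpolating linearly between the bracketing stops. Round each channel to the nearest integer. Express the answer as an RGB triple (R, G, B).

(222, 147, 96)

90% lies between the 50% and 100% stops, so the local fraction is t = (90 − 50)/(100 − 50) = 40/50 ≈ 0.8.
R = 126 + 0.8 × (246 − 126) = 222 → 222
G = 224 + 0.8 × (128 − 224) = 147.2 → 147
B = 63 + 0.8 × (104 − 63) = 95.8 → 96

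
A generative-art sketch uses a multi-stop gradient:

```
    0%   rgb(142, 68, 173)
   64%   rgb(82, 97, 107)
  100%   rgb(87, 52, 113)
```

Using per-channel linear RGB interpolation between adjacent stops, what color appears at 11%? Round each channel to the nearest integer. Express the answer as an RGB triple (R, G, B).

11% lies between the 0% and 64% stops, so the local fraction is t = (11 − 0)/(64 − 0) = 11/64 ≈ 0.1719.
R = 142 + 0.1719 × (82 − 142) = 131.686 → 132
G = 68 + 0.1719 × (97 − 68) = 72.985 → 73
B = 173 + 0.1719 × (107 − 173) = 161.655 → 162

(132, 73, 162)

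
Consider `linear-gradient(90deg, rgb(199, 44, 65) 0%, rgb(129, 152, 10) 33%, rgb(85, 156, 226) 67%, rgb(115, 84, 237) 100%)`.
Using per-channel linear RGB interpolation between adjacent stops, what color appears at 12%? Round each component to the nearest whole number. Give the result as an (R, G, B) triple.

(174, 83, 45)

12% lies between the 0% and 33% stops, so the local fraction is t = (12 − 0)/(33 − 0) = 12/33 ≈ 0.3636.
R = 199 + 0.3636 × (129 − 199) = 173.548 → 174
G = 44 + 0.3636 × (152 − 44) = 83.269 → 83
B = 65 + 0.3636 × (10 − 65) = 45.002 → 45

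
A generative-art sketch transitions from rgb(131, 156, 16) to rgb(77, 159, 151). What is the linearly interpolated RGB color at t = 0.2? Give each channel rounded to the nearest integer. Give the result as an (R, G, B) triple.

R = 131 + 0.2 × (77 − 131) = 131 + 0.2 × -54 = 120.2 → 120
G = 156 + 0.2 × (159 − 156) = 156 + 0.2 × 3 = 156.6 → 157
B = 16 + 0.2 × (151 − 16) = 16 + 0.2 × 135 = 43 → 43
So the blended color is (120, 157, 43), about #789d2b.

(120, 157, 43)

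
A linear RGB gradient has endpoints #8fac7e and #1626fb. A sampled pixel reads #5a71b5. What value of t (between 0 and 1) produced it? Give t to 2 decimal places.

Invert the lerp on the G channel (largest span, 134): t = (113 − 172) / (38 − 172) = -59/-134 = 0.4403.
Check on R: (90 − 143)/(22 − 143) = 0.438 ✓

0.44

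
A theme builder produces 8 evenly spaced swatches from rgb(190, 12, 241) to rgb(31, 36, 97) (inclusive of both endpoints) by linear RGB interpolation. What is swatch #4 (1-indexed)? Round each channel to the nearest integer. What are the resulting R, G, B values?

(122, 22, 179)

With 8 swatches and endpoints inclusive, swatch 4 sits at t = (4 − 1)/(8 − 1) = 3/7 ≈ 0.4286.
R = 190 + 0.4286 × (31 − 190) = 121.853 → 122
G = 12 + 0.4286 × (36 − 12) = 22.286 → 22
B = 241 + 0.4286 × (97 − 241) = 179.282 → 179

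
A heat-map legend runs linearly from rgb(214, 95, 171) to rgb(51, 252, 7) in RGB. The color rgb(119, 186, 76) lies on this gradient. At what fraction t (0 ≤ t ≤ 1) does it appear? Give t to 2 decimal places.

Invert the lerp on the B channel (largest span, 164): t = (76 − 171) / (7 − 171) = -95/-164 = 0.57927.
Check on R: (119 − 214)/(51 − 214) = 0.5828 ✓

0.58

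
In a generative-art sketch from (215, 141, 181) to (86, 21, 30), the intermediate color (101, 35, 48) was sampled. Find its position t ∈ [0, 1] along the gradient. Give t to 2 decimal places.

Invert the lerp on the B channel (largest span, 151): t = (48 − 181) / (30 − 181) = -133/-151 = 0.88079.
Check on R: (101 − 215)/(86 − 215) = 0.8837 ✓

0.88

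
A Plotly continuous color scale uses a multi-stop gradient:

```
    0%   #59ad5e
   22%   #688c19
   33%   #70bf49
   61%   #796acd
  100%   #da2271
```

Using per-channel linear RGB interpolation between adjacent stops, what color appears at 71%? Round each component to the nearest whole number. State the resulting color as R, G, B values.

(146, 88, 181)

71% lies between the 61% and 100% stops, so the local fraction is t = (71 − 61)/(100 − 61) = 10/39 ≈ 0.2564.
#796acd → (121, 106, 205); #da2271 → (218, 34, 113).
R = 121 + 0.2564 × (218 − 121) = 145.871 → 146
G = 106 + 0.2564 × (34 − 106) = 87.539 → 88
B = 205 + 0.2564 × (113 − 205) = 181.411 → 181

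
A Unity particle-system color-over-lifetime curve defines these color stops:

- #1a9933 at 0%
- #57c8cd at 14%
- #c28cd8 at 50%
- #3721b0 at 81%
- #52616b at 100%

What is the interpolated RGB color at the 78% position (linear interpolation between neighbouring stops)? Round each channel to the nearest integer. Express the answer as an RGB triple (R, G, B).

78% lies between the 50% and 81% stops, so the local fraction is t = (78 − 50)/(81 − 50) = 28/31 ≈ 0.9032.
#c28cd8 → (194, 140, 216); #3721b0 → (55, 33, 176).
R = 194 + 0.9032 × (55 − 194) = 68.455 → 68
G = 140 + 0.9032 × (33 − 140) = 43.358 → 43
B = 216 + 0.9032 × (176 − 216) = 179.872 → 180

(68, 43, 180)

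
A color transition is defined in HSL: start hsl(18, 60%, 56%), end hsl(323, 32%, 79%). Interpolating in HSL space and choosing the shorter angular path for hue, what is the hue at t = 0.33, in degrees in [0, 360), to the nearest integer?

0

Hue: 323 − 18 = 305°, but |305| > 180 so the shorter arc goes the other way: Δh = 305 − 360 = -55°.
H = 18 + 0.33 × (-55) = -0.15 → 0°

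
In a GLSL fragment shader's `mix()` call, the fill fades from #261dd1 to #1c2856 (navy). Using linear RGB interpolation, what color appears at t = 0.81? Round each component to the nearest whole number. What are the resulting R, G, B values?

(30, 38, 109)

#261dd1 → (38, 29, 209); #1c2856 → (28, 40, 86).
R = 38 + 0.81 × (28 − 38) = 38 + 0.81 × -10 = 29.9 → 30
G = 29 + 0.81 × (40 − 29) = 29 + 0.81 × 11 = 37.91 → 38
B = 209 + 0.81 × (86 − 209) = 209 + 0.81 × -123 = 109.37 → 109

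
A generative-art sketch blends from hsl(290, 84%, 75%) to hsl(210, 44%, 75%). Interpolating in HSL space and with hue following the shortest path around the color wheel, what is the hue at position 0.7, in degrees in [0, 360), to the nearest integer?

Hue arc: Δh = 210 − 290 = -80° (|Δh| ≤ 180, already the shorter path).
H = 290 + 0.7 × (-80) = 234 → 234°

234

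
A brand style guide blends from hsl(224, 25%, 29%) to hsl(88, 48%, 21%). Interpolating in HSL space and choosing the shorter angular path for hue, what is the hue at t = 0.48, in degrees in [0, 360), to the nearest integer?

159

Hue arc: Δh = 88 − 224 = -136° (|Δh| ≤ 180, already the shorter path).
H = 224 + 0.48 × (-136) = 158.72 → 159°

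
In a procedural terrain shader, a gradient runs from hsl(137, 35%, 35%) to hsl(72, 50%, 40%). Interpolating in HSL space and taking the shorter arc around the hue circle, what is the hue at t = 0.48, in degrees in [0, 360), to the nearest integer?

106

Hue arc: Δh = 72 − 137 = -65° (|Δh| ≤ 180, already the shorter path).
H = 137 + 0.48 × (-65) = 105.8 → 106°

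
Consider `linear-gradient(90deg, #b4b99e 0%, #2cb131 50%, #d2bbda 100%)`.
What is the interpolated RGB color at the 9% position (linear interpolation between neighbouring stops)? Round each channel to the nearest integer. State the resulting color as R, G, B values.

9% lies between the 0% and 50% stops, so the local fraction is t = (9 − 0)/(50 − 0) = 9/50 ≈ 0.18.
#b4b99e → (180, 185, 158); #2cb131 → (44, 177, 49).
R = 180 + 0.18 × (44 − 180) = 155.52 → 156
G = 185 + 0.18 × (177 − 185) = 183.56 → 184
B = 158 + 0.18 × (49 − 158) = 138.38 → 138

(156, 184, 138)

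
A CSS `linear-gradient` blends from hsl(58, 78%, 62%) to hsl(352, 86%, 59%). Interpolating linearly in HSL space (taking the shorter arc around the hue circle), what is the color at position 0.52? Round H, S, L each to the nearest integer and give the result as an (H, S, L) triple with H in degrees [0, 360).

(24, 82, 60)

Hue: 352 − 58 = 294°, but |294| > 180 so the shorter arc goes the other way: Δh = 294 − 360 = -66°.
H = 58 + 0.52 × (-66) = 23.68 → 24°
S = 78 + 0.52 × (86 − 78) = 82.16 → 82%
L = 62 + 0.52 × (59 − 62) = 60.44 → 60%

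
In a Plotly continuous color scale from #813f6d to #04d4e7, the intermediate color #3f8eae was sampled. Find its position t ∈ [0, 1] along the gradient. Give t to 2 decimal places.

0.53

Invert the lerp on the G channel (largest span, 149): t = (142 − 63) / (212 − 63) = 79/149 = 0.5302.
Check on R: (63 − 129)/(4 − 129) = 0.528 ✓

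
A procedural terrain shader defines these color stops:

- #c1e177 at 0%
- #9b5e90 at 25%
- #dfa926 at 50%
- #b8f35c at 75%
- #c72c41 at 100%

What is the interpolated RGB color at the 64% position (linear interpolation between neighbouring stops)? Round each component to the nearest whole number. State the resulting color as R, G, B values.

64% lies between the 50% and 75% stops, so the local fraction is t = (64 − 50)/(75 − 50) = 14/25 ≈ 0.56.
#dfa926 → (223, 169, 38); #b8f35c → (184, 243, 92).
R = 223 + 0.56 × (184 − 223) = 201.16 → 201
G = 169 + 0.56 × (243 − 169) = 210.44 → 210
B = 38 + 0.56 × (92 − 38) = 68.24 → 68

(201, 210, 68)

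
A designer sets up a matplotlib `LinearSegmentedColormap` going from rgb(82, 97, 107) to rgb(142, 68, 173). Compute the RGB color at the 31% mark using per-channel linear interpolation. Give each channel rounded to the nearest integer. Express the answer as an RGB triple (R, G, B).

31% corresponds to t = 0.31.
R = 82 + 0.31 × (142 − 82) = 82 + 0.31 × 60 = 100.6 → 101
G = 97 + 0.31 × (68 − 97) = 97 + 0.31 × -29 = 88.01 → 88
B = 107 + 0.31 × (173 − 107) = 107 + 0.31 × 66 = 127.46 → 127
So the blended color is (101, 88, 127), about #65587f.

(101, 88, 127)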